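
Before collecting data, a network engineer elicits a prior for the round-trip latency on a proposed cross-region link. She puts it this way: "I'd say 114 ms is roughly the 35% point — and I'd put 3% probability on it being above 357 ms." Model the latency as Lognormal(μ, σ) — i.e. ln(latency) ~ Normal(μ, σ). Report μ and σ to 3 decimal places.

If T ~ Lognormal(μ,σ) then ln T ~ Normal(μ,σ), so the p-quantile of ln T is μ + z_p·σ.
ln(114) = 4.736 and ln(357) = 5.878; z_{0.35} = -0.3853, z_{0.97} = 1.881.
σ = (5.878 − 4.736)/(1.881 − (-0.3853)) = 0.504.
μ = 4.736 − (-0.3853)·0.504 = 4.930.

μ ≈ 4.930, σ ≈ 0.504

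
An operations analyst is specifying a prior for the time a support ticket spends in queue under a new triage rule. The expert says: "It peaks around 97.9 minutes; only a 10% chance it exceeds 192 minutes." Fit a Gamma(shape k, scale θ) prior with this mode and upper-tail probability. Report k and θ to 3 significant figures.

Gamma(k,θ) with k>1 has mode (k−1)θ, so θ = 97.9/(k−1).
Need P(X < 192) = 0.9 with θ tied to k this way. Start at k = 2, θ = 97.9: P(X<192) ≈ 0.583.
Too low — raise k to concentrate. Iterating converges to k ≈ 5.22.
Then θ = 97.9/(5.22−1) ≈ 23.2.

k ≈ 5.22, θ ≈ 23.2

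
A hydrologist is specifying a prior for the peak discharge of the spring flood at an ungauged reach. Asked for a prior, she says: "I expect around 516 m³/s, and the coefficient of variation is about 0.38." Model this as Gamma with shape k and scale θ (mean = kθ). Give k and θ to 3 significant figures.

For Gamma(k, scale θ): mean = kθ, variance = kθ², so CV = 1/√k.
CV = 0.38, hence k = 1/CV² = 6.93.
Then θ = mean/k = 516/6.93 = 74.5.

k ≈ 6.93, θ ≈ 74.5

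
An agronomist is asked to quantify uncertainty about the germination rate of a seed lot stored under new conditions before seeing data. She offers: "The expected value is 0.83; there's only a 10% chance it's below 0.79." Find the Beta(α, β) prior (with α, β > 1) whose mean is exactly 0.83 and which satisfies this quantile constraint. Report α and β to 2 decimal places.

With mean 0.83 fixed, write α = 0.83s, β = 0.17s where s = α+β.
Need P(θ < 0.79) = 0.1 under Beta(0.83s, 0.17s). Normal approximation: (q−m)/√(m(1−m)/s) ≈ z_{0.1} = -1.28, so s ≈ 0.83·0.17·(-1.28)²/(0.79−0.83)² = 144.8.
At s = 144.8: P(θ<0.79) ≈ 0.104. Adjusting to match 0.1 gives s ≈ 150.69.
So α = 0.83·150.69 ≈ 125.07, β = 0.17·150.69 ≈ 25.62.

α ≈ 125.07, β ≈ 25.62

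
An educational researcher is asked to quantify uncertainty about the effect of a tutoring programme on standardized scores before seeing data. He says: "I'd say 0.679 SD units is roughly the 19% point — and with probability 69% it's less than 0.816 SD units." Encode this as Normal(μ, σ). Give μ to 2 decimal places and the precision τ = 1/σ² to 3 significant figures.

The p-quantile of Normal(μ,σ) is μ + z_p·σ, with z_{0.19} = -0.8779 and z_{0.69} = 0.4959.
Eliminate σ: μ = (z₂·x₁ − z₁·x₂)/(z₂ − z₁) = (0.4959·0.679 − (-0.8779)·0.816)/1.374 = 0.77.
Then σ = (x₂ − x₁)/(z₂ − z₁) = (0.816 − 0.679)/1.374 = 0.10.
Precision τ = 1/σ² = 1/0.09973² = 101.

μ = 0.77, τ = 101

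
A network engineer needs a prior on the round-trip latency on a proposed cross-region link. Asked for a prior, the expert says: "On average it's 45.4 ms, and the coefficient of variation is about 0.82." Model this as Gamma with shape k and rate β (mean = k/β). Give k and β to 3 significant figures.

For Gamma(k, rate β): mean = k/β, variance = k/β², so CV = 1/√k.
CV = 0.82, hence k = 1/CV² = 1.49.
Then β = k/mean = 1.49/45.4 = 0.0328.

k ≈ 1.49, β ≈ 0.0328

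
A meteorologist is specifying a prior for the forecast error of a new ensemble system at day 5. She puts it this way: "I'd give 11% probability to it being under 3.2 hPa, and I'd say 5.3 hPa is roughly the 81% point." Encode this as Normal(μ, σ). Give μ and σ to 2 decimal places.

μ = 4.42, σ = 1.00

The p-quantile of Normal(μ,σ) is μ + z_p·σ, with z_{0.11} = -1.227 and z_{0.81} = 0.8779.
Eliminate σ: μ = (z₂·x₁ − z₁·x₂)/(z₂ − z₁) = (0.8779·3.2 − (-1.227)·5.3)/2.104 = 4.42.
Then σ = (x₂ − x₁)/(z₂ − z₁) = (5.3 − 3.2)/2.104 = 1.00.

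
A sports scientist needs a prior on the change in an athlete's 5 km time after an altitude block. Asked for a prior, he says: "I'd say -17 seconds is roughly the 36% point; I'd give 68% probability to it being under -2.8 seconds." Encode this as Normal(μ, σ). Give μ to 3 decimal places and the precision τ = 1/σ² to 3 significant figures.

μ = -10.839, τ = 0.00338

For Normal(μ,σ), the p-quantile is μ + z_p·σ. Here z_{0.36} = -0.3585, z_{0.68} = 0.4677.
So -17 = μ − 0.3585σ and -2.8 = μ + 0.4677σ.
Subtracting: σ = (-2.8 − -17)/(0.4677 − (-0.3585)) = 17.188.
Then μ = -17 − (-0.3585)·17.188 = -10.839.
Precision τ = 1/σ² = 1/17.19² = 0.00338.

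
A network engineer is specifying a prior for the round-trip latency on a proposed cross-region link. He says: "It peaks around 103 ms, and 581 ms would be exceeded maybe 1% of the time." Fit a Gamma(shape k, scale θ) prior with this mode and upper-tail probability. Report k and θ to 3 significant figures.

Gamma(k,θ) with k>1 has mode (k−1)θ, so θ = 103/(k−1).
Need P(X < 581) = 0.99 with θ tied to k this way. Start at k = 2, θ = 103: P(X<581) ≈ 0.976.
Too low — raise k to concentrate. Iterating converges to k ≈ 2.26.
Then θ = 103/(2.26−1) ≈ 81.6.

k ≈ 2.26, θ ≈ 81.6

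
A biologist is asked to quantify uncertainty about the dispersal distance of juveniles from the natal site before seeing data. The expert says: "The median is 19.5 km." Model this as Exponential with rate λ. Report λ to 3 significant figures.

λ ≈ 0.0355

Exponential median = ln 2 / λ, so λ = ln 2 / 19.5 = 0.0355.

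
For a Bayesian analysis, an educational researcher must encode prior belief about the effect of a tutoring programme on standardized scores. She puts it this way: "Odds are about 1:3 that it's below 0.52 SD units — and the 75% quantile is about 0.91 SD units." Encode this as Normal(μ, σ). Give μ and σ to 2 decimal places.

μ = 0.72, σ = 0.29

For Normal(μ,σ), the p-quantile is μ + z_p·σ. Here z_{0.25} = -0.6745, z_{0.75} = 0.6745.
So 0.52 = μ − 0.6745σ and 0.91 = μ + 0.6745σ.
Subtracting: σ = (0.91 − 0.52)/(0.6745 − (-0.6745)) = 0.29.
Then μ = 0.52 − (-0.6745)·0.29 = 0.72.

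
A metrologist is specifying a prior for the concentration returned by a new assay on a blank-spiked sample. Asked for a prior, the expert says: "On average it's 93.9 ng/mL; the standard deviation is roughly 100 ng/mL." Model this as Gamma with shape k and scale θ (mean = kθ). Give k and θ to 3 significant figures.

k ≈ 0.882, θ ≈ 106

For Gamma(k, scale θ): mean = kθ, variance = kθ², so CV = 1/√k.
CV = SD/mean = 100/93.9 = 1.065, hence k = 1/CV² = 0.882.
Then θ = mean/k = 93.9/0.882 = 106.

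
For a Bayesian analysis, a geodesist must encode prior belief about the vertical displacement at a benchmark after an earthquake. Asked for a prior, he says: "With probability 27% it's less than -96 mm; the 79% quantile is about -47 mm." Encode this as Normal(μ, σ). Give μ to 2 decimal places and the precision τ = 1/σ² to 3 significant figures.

For Normal(μ,σ), the p-quantile is μ + z_p·σ. Here z_{0.27} = -0.6128, z_{0.79} = 0.8064.
So -96 = μ − 0.6128σ and -47 = μ + 0.8064σ.
Subtracting: σ = (-47 − -96)/(0.8064 − (-0.6128)) = 34.53.
Then μ = -96 − (-0.6128)·34.53 = -74.84.
Precision τ = 1/σ² = 1/34.53² = 0.000839.

μ = -74.84, τ = 0.000839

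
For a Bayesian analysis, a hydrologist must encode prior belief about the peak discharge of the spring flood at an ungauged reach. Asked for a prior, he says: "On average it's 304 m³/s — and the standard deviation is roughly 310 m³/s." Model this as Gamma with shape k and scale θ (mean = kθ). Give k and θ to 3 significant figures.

For Gamma(k, scale θ): mean = kθ, variance = kθ², so CV = 1/√k.
CV = SD/mean = 310/304 = 1.02, hence k = 1/CV² = 0.962.
Then θ = mean/k = 304/0.962 = 316.

k ≈ 0.962, θ ≈ 316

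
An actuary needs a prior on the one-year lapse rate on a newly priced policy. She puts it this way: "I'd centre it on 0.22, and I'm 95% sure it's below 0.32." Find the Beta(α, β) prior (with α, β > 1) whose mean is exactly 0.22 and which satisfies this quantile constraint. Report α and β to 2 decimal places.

α ≈ 11.33, β ≈ 40.17

With mean 0.22 fixed, write α = 0.22s, β = 0.78s where s = α+β.
Need P(θ < 0.32) = 0.95 under Beta(0.22s, 0.78s). Normal approximation: (q−m)/√(m(1−m)/s) ≈ z_{0.95} = 1.64, so s ≈ 0.22·0.78·(1.64)²/(0.32−0.22)² = 46.4.
At s = 46.4: P(θ<0.32) ≈ 0.941. Adjusting to match 0.95 gives s ≈ 51.49.
So α = 0.22·51.49 ≈ 11.33, β = 0.78·51.49 ≈ 40.17.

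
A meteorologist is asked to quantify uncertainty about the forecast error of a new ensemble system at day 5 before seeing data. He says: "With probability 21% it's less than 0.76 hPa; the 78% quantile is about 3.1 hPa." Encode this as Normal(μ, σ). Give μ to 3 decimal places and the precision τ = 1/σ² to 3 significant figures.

For Normal(μ,σ), the p-quantile is μ + z_p·σ. Here z_{0.21} = -0.8064, z_{0.78} = 0.7722.
So 0.76 = μ − 0.8064σ and 3.1 = μ + 0.7722σ.
Subtracting: σ = (3.1 − 0.76)/(0.7722 − (-0.8064)) = 1.482.
Then μ = 0.76 − (-0.8064)·1.482 = 1.955.
Precision τ = 1/σ² = 1/1.482² = 0.455.

μ = 1.955, τ = 0.455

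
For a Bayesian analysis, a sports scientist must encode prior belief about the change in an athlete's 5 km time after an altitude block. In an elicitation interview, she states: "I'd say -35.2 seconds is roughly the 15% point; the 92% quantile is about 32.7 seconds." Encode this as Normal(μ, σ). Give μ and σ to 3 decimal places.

For Normal(μ,σ), the p-quantile is μ + z_p·σ. Here z_{0.15} = -1.036, z_{0.92} = 1.405.
So -35.2 = μ − 1.036σ and 32.7 = μ + 1.405σ.
Subtracting: σ = (32.7 − -35.2)/(1.405 − (-1.036)) = 27.811.
Then μ = -35.2 − (-1.036)·27.811 = -6.376.

μ = -6.376, σ = 27.811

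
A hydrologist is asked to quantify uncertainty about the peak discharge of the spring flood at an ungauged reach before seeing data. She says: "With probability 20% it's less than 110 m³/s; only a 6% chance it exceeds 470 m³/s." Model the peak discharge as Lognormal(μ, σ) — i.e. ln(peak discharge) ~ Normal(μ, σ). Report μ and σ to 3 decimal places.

μ ≈ 5.211, σ ≈ 0.606

If T ~ Lognormal(μ,σ) then ln T ~ Normal(μ,σ), so the p-quantile of ln T is μ + z_p·σ.
ln(110) = 4.7 and ln(470) = 6.153; z_{0.2} = -0.8416, z_{0.94} = 1.555.
σ = (6.153 − 4.7)/(1.555 − (-0.8416)) = 0.606.
μ = 4.7 − (-0.8416)·0.606 = 5.211.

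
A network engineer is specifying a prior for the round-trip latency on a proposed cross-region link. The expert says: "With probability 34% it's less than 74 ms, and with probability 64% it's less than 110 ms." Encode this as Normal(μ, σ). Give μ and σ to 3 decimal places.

μ = 93.261, σ = 46.697

The p-quantile of Normal(μ,σ) is μ + z_p·σ, with z_{0.34} = -0.4125 and z_{0.64} = 0.3585.
Eliminate σ: μ = (z₂·x₁ − z₁·x₂)/(z₂ − z₁) = (0.3585·74 − (-0.4125)·110)/0.7709 = 93.261.
Then σ = (x₂ − x₁)/(z₂ − z₁) = (110 − 74)/0.7709 = 46.697.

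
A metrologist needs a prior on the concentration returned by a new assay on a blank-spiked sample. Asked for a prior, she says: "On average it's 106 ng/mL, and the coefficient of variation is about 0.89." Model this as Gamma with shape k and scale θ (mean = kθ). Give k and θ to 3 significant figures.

k ≈ 1.26, θ ≈ 84

For Gamma(k, scale θ): mean = kθ, variance = kθ², so CV = 1/√k.
CV = 0.89, hence k = 1/CV² = 1.26.
Then θ = mean/k = 106/1.26 = 84.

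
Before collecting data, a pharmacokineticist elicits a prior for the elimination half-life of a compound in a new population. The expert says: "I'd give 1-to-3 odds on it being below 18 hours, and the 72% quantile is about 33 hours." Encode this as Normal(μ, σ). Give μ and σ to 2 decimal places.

μ = 26.05, σ = 11.93

The p-quantile of Normal(μ,σ) is μ + z_p·σ, with z_{0.25} = -0.6745 and z_{0.72} = 0.5828.
Eliminate σ: μ = (z₂·x₁ − z₁·x₂)/(z₂ − z₁) = (0.5828·18 − (-0.6745)·33)/1.257 = 26.05.
Then σ = (x₂ − x₁)/(z₂ − z₁) = (33 − 18)/1.257 = 11.93.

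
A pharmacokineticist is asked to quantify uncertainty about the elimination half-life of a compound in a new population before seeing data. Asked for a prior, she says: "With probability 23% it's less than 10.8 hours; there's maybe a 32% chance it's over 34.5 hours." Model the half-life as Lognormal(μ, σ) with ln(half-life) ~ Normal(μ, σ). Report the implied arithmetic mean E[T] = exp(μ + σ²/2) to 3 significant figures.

E[T] ≈ 35 hours

If T ~ Lognormal(μ,σ) then ln T ~ Normal(μ,σ), so the p-quantile of ln T is μ + z_p·σ.
ln(10.8) = 2.38 and ln(34.5) = 3.541; z_{0.23} = -0.7388, z_{0.68} = 0.4677.
σ = (3.541 − 2.38)/(0.4677 − (-0.7388)) = 0.963.
μ = 2.38 − (-0.7388)·0.963 = 3.091.
E[T] = exp(μ + σ²/2) = exp(3.091 + 0.4633) = 35 hours.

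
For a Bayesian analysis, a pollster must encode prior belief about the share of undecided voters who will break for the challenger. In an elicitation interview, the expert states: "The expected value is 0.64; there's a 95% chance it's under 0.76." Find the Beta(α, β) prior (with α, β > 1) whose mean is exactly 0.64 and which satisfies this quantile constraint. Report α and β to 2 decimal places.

α ≈ 25.30, β ≈ 14.23

With mean 0.64 fixed, write α = 0.64s, β = 0.36s where s = α+β.
Need P(θ < 0.76) = 0.95 under Beta(0.64s, 0.36s). Normal approximation: (q−m)/√(m(1−m)/s) ≈ z_{0.95} = 1.64, so s ≈ 0.64·0.36·(1.64)²/(0.76−0.64)² = 43.3.
At s = 43.3: P(θ<0.76) ≈ 0.958. Adjusting to match 0.95 gives s ≈ 39.53.
So α = 0.64·39.53 ≈ 25.30, β = 0.36·39.53 ≈ 14.23.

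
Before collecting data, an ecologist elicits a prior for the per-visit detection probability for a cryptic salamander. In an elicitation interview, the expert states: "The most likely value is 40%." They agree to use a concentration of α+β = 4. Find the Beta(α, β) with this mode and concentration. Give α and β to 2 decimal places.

For α,β > 1 the Beta mode is (α−1)/(α+β−2). With α+β = 4, the mode is (α−1)/2.
Set (α−1)/2 = 0.4 → α = 1 + 0.4·2 = 1.80.
β = 4 − α = 2.20.

α = 1.80, β = 2.20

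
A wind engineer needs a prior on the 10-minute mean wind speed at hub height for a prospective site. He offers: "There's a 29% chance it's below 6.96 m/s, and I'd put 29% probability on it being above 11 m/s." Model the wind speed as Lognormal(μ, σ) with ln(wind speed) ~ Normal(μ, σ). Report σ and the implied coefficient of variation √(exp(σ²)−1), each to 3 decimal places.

If T ~ Lognormal(μ,σ) then ln T ~ Normal(μ,σ), so the p-quantile of ln T is μ + z_p·σ.
ln(6.96) = 1.94 and ln(11) = 2.398; z_{0.29} = -0.5534, z_{0.71} = 0.5534.
σ = (2.398 − 1.94)/(0.5534 − (-0.5534)) = 0.414.
μ = 1.94 − (-0.5534)·0.414 = 2.169.
CV = √(exp(σ²)−1) = √(exp(0.1710)−1) = 0.432.

σ ≈ 0.414, CV ≈ 0.432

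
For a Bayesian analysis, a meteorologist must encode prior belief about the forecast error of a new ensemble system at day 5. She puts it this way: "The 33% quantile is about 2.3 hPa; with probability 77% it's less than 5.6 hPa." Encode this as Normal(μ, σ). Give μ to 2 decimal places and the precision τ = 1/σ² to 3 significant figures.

The p-quantile of Normal(μ,σ) is μ + z_p·σ, with z_{0.33} = -0.4399 and z_{0.77} = 0.7388.
Eliminate σ: μ = (z₂·x₁ − z₁·x₂)/(z₂ − z₁) = (0.7388·2.3 − (-0.4399)·5.6)/1.179 = 3.53.
Then σ = (x₂ − x₁)/(z₂ − z₁) = (5.6 − 2.3)/1.179 = 2.80.
Precision τ = 1/σ² = 1/2.8² = 0.128.

μ = 3.53, τ = 0.128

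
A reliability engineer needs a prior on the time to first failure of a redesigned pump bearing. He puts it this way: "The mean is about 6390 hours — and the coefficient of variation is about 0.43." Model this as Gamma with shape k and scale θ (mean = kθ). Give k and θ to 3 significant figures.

k ≈ 5.41, θ ≈ 1180

For Gamma(k, scale θ): mean = kθ, variance = kθ², so CV = 1/√k.
CV = 0.43, hence k = 1/CV² = 5.41.
Then θ = mean/k = 6390/5.41 = 1180.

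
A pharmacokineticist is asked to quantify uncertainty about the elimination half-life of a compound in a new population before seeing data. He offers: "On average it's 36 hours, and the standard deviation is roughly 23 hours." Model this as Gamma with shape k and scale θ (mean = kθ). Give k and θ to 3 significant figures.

k ≈ 2.45, θ ≈ 14.7

For Gamma(k, scale θ): mean = kθ, variance = kθ², so CV = 1/√k.
CV = SD/mean = 23/36 = 0.6389, hence k = 1/CV² = 2.45.
Then θ = mean/k = 36/2.45 = 14.7.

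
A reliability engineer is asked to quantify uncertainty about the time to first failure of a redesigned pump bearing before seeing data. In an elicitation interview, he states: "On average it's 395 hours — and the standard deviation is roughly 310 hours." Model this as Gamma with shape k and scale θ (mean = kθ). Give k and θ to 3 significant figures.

For Gamma(k, scale θ): mean = kθ, variance = kθ², so CV = 1/√k.
CV = SD/mean = 310/395 = 0.7848, hence k = 1/CV² = 1.62.
Then θ = mean/k = 395/1.62 = 243.

k ≈ 1.62, θ ≈ 243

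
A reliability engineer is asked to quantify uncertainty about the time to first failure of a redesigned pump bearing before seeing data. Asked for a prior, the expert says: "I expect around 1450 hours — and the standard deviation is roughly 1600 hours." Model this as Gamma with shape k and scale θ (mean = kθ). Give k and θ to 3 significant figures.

k ≈ 0.821, θ ≈ 1770

For Gamma(k, scale θ): mean = kθ, variance = kθ², so CV = 1/√k.
CV = SD/mean = 1600/1450 = 1.103, hence k = 1/CV² = 0.821.
Then θ = mean/k = 1450/0.821 = 1770.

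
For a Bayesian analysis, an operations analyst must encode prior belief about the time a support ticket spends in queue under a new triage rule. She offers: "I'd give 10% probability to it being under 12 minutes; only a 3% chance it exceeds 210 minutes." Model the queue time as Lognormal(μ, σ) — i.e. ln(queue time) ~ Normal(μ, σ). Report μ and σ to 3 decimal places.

μ ≈ 3.645, σ ≈ 0.905

If T ~ Lognormal(μ,σ) then ln T ~ Normal(μ,σ), so the p-quantile of ln T is μ + z_p·σ.
ln(12) = 2.485 and ln(210) = 5.347; z_{0.1} = -1.282, z_{0.97} = 1.881.
σ = (5.347 − 2.485)/(1.881 − (-1.282)) = 0.905.
μ = 2.485 − (-1.282)·0.905 = 3.645.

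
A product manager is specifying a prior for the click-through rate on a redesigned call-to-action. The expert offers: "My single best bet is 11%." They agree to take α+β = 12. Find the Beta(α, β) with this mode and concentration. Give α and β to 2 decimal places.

For α,β > 1 the Beta mode is (α−1)/(α+β−2). With α+β = 12, the mode is (α−1)/10.
Set (α−1)/10 = 0.11 → α = 1 + 0.11·10 = 2.10.
β = 12 − α = 9.90.

α = 2.10, β = 9.90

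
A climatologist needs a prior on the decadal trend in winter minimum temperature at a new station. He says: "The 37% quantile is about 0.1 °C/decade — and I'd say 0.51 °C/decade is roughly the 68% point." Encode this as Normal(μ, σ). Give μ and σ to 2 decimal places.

μ = 0.27, σ = 0.51

For Normal(μ,σ), the p-quantile is μ + z_p·σ. Here z_{0.37} = -0.3319, z_{0.68} = 0.4677.
So 0.1 = μ − 0.3319σ and 0.51 = μ + 0.4677σ.
Subtracting: σ = (0.51 − 0.1)/(0.4677 − (-0.3319)) = 0.51.
Then μ = 0.1 − (-0.3319)·0.51 = 0.27.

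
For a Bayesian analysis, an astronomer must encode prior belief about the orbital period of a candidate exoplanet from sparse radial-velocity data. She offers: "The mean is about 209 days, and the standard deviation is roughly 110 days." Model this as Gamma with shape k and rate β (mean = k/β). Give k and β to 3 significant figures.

k ≈ 3.61, β ≈ 0.0173

For Gamma(k, rate β): mean = k/β, variance = k/β², so CV = 1/√k.
CV = SD/mean = 110/209 = 0.5263, hence k = 1/CV² = 3.61.
Then β = k/mean = 3.61/209 = 0.0173.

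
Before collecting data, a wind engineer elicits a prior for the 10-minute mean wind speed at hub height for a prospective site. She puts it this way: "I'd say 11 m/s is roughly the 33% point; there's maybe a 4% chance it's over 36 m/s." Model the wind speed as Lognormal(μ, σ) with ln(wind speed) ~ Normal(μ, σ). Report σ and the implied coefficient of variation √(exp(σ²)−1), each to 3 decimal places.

If T ~ Lognormal(μ,σ) then ln T ~ Normal(μ,σ), so the p-quantile of ln T is μ + z_p·σ.
ln(11) = 2.398 and ln(36) = 3.584; z_{0.33} = -0.4399, z_{0.96} = 1.751.
σ = (3.584 − 2.398)/(1.751 − (-0.4399)) = 0.541.
μ = 2.398 − (-0.4399)·0.541 = 2.636.
CV = √(exp(σ²)−1) = √(exp(0.2929)−1) = 0.583.

σ ≈ 0.541, CV ≈ 0.583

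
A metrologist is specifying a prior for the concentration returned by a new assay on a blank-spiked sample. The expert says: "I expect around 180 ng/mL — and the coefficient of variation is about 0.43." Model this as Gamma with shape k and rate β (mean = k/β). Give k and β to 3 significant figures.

k ≈ 5.41, β ≈ 0.03

For Gamma(k, rate β): mean = k/β, variance = k/β², so CV = 1/√k.
CV = 0.43, hence k = 1/CV² = 5.41.
Then β = k/mean = 5.41/180 = 0.03.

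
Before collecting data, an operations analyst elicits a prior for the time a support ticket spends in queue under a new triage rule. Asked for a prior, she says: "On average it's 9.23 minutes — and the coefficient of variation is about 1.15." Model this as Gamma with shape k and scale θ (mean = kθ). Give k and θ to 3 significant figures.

k ≈ 0.756, θ ≈ 12.2

For Gamma(k, scale θ): mean = kθ, variance = kθ², so CV = 1/√k.
CV = 1.15, hence k = 1/CV² = 0.756.
Then θ = mean/k = 9.23/0.756 = 12.2.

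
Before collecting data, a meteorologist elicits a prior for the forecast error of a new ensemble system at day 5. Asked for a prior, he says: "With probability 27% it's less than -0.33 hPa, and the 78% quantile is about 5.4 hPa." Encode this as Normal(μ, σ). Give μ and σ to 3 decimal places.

The p-quantile of Normal(μ,σ) is μ + z_p·σ, with z_{0.27} = -0.6128 and z_{0.78} = 0.7722.
Eliminate σ: μ = (z₂·x₁ − z₁·x₂)/(z₂ − z₁) = (0.7722·-0.33 − (-0.6128)·5.4)/1.385 = 2.205.
Then σ = (x₂ − x₁)/(z₂ − z₁) = (5.4 − -0.33)/1.385 = 4.137.

μ = 2.205, σ = 4.137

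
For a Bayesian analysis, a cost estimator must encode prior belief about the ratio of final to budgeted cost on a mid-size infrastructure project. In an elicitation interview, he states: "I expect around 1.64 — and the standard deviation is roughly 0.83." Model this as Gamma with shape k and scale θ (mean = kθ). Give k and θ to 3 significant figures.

k ≈ 3.9, θ ≈ 0.42

For Gamma(k, scale θ): mean = kθ, variance = kθ², so CV = 1/√k.
CV = SD/mean = 0.83/1.64 = 0.5061, hence k = 1/CV² = 3.9.
Then θ = mean/k = 1.64/3.9 = 0.42.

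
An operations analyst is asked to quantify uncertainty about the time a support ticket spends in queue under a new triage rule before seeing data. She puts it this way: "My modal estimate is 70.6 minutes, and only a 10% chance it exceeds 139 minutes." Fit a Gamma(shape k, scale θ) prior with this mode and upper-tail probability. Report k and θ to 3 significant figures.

k ≈ 5.17, θ ≈ 16.9

Gamma(k,θ) with k>1 has mode (k−1)θ, so θ = 70.6/(k−1).
Need P(X < 139) = 0.9 with θ tied to k this way. Start at k = 2, θ = 70.6: P(X<139) ≈ 0.585.
Too low — raise k to concentrate. Iterating converges to k ≈ 5.17.
Then θ = 70.6/(5.17−1) ≈ 16.9.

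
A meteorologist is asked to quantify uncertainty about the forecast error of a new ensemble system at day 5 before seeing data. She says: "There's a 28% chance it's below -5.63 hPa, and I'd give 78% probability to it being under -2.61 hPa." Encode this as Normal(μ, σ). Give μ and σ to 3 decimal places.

The p-quantile of Normal(μ,σ) is μ + z_p·σ, with z_{0.28} = -0.5828 and z_{0.78} = 0.7722.
Eliminate σ: μ = (z₂·x₁ − z₁·x₂)/(z₂ − z₁) = (0.7722·-5.63 − (-0.5828)·-2.61)/1.355 = -4.331.
Then σ = (x₂ − x₁)/(z₂ − z₁) = (-2.61 − -5.63)/1.355 = 2.229.

μ = -4.331, σ = 2.229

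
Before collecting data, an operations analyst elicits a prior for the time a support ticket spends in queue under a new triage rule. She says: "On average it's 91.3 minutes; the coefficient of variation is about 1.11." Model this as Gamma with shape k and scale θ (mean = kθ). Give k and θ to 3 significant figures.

k ≈ 0.812, θ ≈ 112

For Gamma(k, scale θ): mean = kθ, variance = kθ², so CV = 1/√k.
CV = 1.11, hence k = 1/CV² = 0.812.
Then θ = mean/k = 91.3/0.812 = 112.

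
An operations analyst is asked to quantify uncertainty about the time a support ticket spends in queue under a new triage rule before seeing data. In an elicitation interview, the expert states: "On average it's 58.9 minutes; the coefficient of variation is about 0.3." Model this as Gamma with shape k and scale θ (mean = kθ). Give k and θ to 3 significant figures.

k ≈ 11.1, θ ≈ 5.3

For Gamma(k, scale θ): mean = kθ, variance = kθ², so CV = 1/√k.
CV = 0.3, hence k = 1/CV² = 11.1.
Then θ = mean/k = 58.9/11.1 = 5.3.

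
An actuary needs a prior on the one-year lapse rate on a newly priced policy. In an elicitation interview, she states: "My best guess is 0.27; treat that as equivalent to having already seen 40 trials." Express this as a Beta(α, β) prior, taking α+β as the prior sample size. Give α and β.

α = 10.8, β = 29.2

Under the effective-sample-size interpretation, Beta(α, β) has prior mean α/(α+β) and prior sample size α+β.
So α+β = 40 and α/(α+β) = 0.27, giving α = 0.27·40 = 10.8 and β = 40 − 10.8 = 29.2.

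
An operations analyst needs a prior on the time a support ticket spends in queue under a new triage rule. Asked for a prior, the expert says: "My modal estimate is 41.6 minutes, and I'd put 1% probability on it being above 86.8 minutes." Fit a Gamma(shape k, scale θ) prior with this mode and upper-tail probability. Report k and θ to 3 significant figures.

Gamma(k,θ) with k>1 has mode (k−1)θ, so θ = 41.6/(k−1).
Need P(X < 86.8) = 0.99 with θ tied to k this way. Start at k = 2, θ = 41.6: P(X<86.8) ≈ 0.617.
Too low — raise k to concentrate. Iterating converges to k ≈ 10.
Then θ = 41.6/(10−1) ≈ 4.62.

k ≈ 10, θ ≈ 4.62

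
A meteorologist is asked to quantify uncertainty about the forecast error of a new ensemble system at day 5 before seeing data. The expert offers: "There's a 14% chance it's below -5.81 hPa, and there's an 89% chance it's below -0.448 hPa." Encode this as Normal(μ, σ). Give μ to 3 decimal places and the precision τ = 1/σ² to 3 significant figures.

μ = -3.299, τ = 0.185

For Normal(μ,σ), the p-quantile is μ + z_p·σ. Here z_{0.14} = -1.08, z_{0.89} = 1.227.
So -5.81 = μ − 1.08σ and -0.448 = μ + 1.227σ.
Subtracting: σ = (-0.448 − -5.81)/(1.227 − (-1.08)) = 2.324.
Then μ = -5.81 − (-1.08)·2.324 = -3.299.
Precision τ = 1/σ² = 1/2.324² = 0.185.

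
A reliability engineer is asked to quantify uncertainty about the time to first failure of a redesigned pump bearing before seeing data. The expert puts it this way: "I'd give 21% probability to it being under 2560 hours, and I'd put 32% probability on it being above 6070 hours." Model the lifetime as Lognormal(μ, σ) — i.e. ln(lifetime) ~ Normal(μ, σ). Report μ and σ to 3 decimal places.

μ ≈ 8.394, σ ≈ 0.678

If T ~ Lognormal(μ,σ) then ln T ~ Normal(μ,σ), so the p-quantile of ln T is μ + z_p·σ.
ln(2560) = 7.848 and ln(6070) = 8.711; z_{0.21} = -0.8064, z_{0.68} = 0.4677.
σ = (8.711 − 7.848)/(0.4677 − (-0.8064)) = 0.678.
μ = 7.848 − (-0.8064)·0.678 = 8.394.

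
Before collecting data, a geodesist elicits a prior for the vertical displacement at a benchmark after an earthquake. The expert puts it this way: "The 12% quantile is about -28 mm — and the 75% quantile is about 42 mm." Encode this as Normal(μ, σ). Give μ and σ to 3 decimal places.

μ = 16.472, σ = 37.849

For Normal(μ,σ), the p-quantile is μ + z_p·σ. Here z_{0.12} = -1.175, z_{0.75} = 0.6745.
So -28 = μ − 1.175σ and 42 = μ + 0.6745σ.
Subtracting: σ = (42 − -28)/(0.6745 − (-1.175)) = 37.849.
Then μ = -28 − (-1.175)·37.849 = 16.472.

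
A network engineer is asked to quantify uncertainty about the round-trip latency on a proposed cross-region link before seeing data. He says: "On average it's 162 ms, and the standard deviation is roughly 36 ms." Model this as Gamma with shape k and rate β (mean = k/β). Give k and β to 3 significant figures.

k ≈ 20.2, β ≈ 0.125

For Gamma(k, rate β): mean = k/β, variance = k/β², so CV = 1/√k.
CV = SD/mean = 36/162 = 0.2222, hence k = 1/CV² = 20.2.
Then β = k/mean = 20.2/162 = 0.125.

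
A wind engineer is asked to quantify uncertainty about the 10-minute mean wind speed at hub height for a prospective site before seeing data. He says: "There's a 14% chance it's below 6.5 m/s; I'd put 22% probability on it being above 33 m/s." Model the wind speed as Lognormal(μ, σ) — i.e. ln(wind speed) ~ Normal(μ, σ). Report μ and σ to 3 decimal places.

If T ~ Lognormal(μ,σ) then ln T ~ Normal(μ,σ), so the p-quantile of ln T is μ + z_p·σ.
ln(6.5) = 1.872 and ln(33) = 3.497; z_{0.14} = -1.08, z_{0.78} = 0.7722.
σ = (3.497 − 1.872)/(0.7722 − (-1.08)) = 0.877.
μ = 1.872 − (-1.08)·0.877 = 2.819.

μ ≈ 2.819, σ ≈ 0.877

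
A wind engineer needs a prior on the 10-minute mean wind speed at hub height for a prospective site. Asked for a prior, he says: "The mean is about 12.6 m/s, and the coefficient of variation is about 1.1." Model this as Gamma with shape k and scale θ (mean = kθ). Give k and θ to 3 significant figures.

k ≈ 0.826, θ ≈ 15.2

For Gamma(k, scale θ): mean = kθ, variance = kθ², so CV = 1/√k.
CV = 1.1, hence k = 1/CV² = 0.826.
Then θ = mean/k = 12.6/0.826 = 15.2.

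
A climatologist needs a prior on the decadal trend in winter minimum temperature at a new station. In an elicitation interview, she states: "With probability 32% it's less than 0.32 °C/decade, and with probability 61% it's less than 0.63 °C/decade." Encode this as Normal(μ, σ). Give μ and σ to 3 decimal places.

For Normal(μ,σ), the p-quantile is μ + z_p·σ. Here z_{0.32} = -0.4677, z_{0.61} = 0.2793.
So 0.32 = μ − 0.4677σ and 0.63 = μ + 0.2793σ.
Subtracting: σ = (0.63 − 0.32)/(0.2793 − (-0.4677)) = 0.415.
Then μ = 0.32 − (-0.4677)·0.415 = 0.514.

μ = 0.514, σ = 0.415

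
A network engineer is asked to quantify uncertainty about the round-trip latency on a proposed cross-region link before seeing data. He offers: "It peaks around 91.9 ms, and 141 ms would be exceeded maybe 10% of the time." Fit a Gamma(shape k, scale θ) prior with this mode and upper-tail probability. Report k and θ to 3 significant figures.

Gamma(k,θ) with k>1 has mode (k−1)θ, so θ = 91.9/(k−1).
Need P(X < 141) = 0.9 with θ tied to k this way. Start at k = 2, θ = 91.9: P(X<141) ≈ 0.454.
Too low — raise k to concentrate. Iterating converges to k ≈ 11.2.
Then θ = 91.9/(11.2−1) ≈ 9.02.

k ≈ 11.2, θ ≈ 9.02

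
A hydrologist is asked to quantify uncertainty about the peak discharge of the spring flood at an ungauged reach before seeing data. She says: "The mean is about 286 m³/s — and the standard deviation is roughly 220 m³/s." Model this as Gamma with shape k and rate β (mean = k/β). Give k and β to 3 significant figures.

k ≈ 1.69, β ≈ 0.00591

For Gamma(k, rate β): mean = k/β, variance = k/β², so CV = 1/√k.
CV = SD/mean = 220/286 = 0.7692, hence k = 1/CV² = 1.69.
Then β = k/mean = 1.69/286 = 0.00591.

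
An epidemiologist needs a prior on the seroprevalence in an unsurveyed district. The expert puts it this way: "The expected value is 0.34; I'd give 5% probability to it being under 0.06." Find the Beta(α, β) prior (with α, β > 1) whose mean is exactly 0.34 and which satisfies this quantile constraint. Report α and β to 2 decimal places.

With mean 0.34 fixed, write α = 0.34s, β = 0.66s where s = α+β.
Need P(θ < 0.06) = 0.05 under Beta(0.34s, 0.66s). Normal approximation: (q−m)/√(m(1−m)/s) ≈ z_{0.05} = -1.64, so s ≈ 0.34·0.66·(-1.64)²/(0.06−0.34)² = 7.7.
At s = 7.7: P(θ<0.06) ≈ 0.014. Adjusting to match 0.05 gives s ≈ 4.73.
So α = 0.34·4.73 ≈ 1.61, β = 0.66·4.73 ≈ 3.12.

α ≈ 1.61, β ≈ 3.12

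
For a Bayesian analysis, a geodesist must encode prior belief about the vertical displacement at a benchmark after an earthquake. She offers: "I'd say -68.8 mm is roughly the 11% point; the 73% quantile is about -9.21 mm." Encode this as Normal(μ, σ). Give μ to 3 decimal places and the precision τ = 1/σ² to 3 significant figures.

The p-quantile of Normal(μ,σ) is μ + z_p·σ, with z_{0.11} = -1.227 and z_{0.73} = 0.6128.
Eliminate σ: μ = (z₂·x₁ − z₁·x₂)/(z₂ − z₁) = (0.6128·-68.8 − (-1.227)·-9.21)/1.839 = -29.064.
Then σ = (x₂ − x₁)/(z₂ − z₁) = (-9.21 − -68.8)/1.839 = 32.397.
Precision τ = 1/σ² = 1/32.4² = 0.000953.

μ = -29.064, τ = 0.000953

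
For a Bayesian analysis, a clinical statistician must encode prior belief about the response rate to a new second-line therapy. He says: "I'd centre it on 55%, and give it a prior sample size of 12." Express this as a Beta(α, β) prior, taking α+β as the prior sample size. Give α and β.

Under the effective-sample-size interpretation, Beta(α, β) has prior mean α/(α+β) and prior sample size α+β.
So α+β = 12 and α/(α+β) = 0.55, giving α = 0.55·12 = 6.6 and β = 12 − 6.6 = 5.4.

α = 6.6, β = 5.4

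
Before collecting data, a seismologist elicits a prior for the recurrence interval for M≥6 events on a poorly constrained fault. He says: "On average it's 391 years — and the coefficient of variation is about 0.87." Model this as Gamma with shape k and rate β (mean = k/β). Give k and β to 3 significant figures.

For Gamma(k, rate β): mean = k/β, variance = k/β², so CV = 1/√k.
CV = 0.87, hence k = 1/CV² = 1.32.
Then β = k/mean = 1.32/391 = 0.00338.

k ≈ 1.32, β ≈ 0.00338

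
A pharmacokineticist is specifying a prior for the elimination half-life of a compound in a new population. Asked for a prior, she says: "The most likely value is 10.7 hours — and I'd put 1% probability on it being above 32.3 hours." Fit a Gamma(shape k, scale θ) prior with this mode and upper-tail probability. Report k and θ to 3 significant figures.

k ≈ 4.68, θ ≈ 2.91

Gamma(k,θ) with k>1 has mode (k−1)θ, so θ = 10.7/(k−1).
Need P(X < 32.3) = 0.99 with θ tied to k this way. Start at k = 2, θ = 10.7: P(X<32.3) ≈ 0.804.
Too low — raise k to concentrate. Iterating converges to k ≈ 4.68.
Then θ = 10.7/(4.68−1) ≈ 2.91.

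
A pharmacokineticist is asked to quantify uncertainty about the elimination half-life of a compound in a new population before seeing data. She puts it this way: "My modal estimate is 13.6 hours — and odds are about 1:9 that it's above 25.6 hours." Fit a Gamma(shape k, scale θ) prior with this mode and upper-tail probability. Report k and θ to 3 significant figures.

Gamma(k,θ) with k>1 has mode (k−1)θ, so θ = 13.6/(k−1).
Need P(X < 25.6) = 0.9 with θ tied to k this way. Start at k = 2, θ = 13.6: P(X<25.6) ≈ 0.561.
Too low — raise k to concentrate. Iterating converges to k ≈ 5.78.
Then θ = 13.6/(5.78−1) ≈ 2.85.

k ≈ 5.78, θ ≈ 2.85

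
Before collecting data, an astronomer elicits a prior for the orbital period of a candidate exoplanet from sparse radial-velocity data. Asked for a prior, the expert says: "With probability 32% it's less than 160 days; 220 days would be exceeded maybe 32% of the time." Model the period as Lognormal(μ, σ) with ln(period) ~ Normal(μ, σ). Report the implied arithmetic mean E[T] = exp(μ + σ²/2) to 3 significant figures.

If T ~ Lognormal(μ,σ) then ln T ~ Normal(μ,σ), so the p-quantile of ln T is μ + z_p·σ.
ln(160) = 5.075 and ln(220) = 5.394; z_{0.32} = -0.4677, z_{0.68} = 0.4677.
σ = (5.394 − 5.075)/(0.4677 − (-0.4677)) = 0.340.
μ = 5.075 − (-0.4677)·0.340 = 5.234.
E[T] = exp(μ + σ²/2) = exp(5.234 + 0.0580) = 199 days.

E[T] ≈ 199 days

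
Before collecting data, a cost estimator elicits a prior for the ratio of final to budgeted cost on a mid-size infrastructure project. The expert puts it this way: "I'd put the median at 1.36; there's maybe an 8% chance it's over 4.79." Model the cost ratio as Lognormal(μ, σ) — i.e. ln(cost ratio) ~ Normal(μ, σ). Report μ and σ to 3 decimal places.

If T ~ Lognormal(μ,σ) then ln T ~ Normal(μ,σ), so the p-quantile of ln T is μ + z_p·σ.
ln(1.36) = 0.3075 and ln(4.79) = 1.567; z_{0.5} = 0, z_{0.92} = 1.405.
σ = (1.567 − 0.3075)/(1.405 − (0)) = 0.896.
μ = 0.3075 − (0)·0.896 = 0.307.

μ ≈ 0.307, σ ≈ 0.896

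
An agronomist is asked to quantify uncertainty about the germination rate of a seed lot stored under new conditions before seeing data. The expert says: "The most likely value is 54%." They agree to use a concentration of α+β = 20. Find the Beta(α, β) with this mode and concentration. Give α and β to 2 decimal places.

α = 10.72, β = 9.28

For α,β > 1 the Beta mode is (α−1)/(α+β−2). With α+β = 20, the mode is (α−1)/18.
Set (α−1)/18 = 0.54 → α = 1 + 0.54·18 = 10.72.
β = 20 − α = 9.28.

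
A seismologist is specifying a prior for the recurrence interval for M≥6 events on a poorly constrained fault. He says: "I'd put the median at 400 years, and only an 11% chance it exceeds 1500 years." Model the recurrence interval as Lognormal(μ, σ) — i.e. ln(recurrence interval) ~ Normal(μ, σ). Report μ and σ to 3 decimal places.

If T ~ Lognormal(μ,σ) then ln T ~ Normal(μ,σ), so the p-quantile of ln T is μ + z_p·σ.
ln(400) = 5.991 and ln(1500) = 7.313; z_{0.5} = 0, z_{0.89} = 1.227.
σ = (7.313 − 5.991)/(1.227 − (0)) = 1.078.
μ = 5.991 − (0)·1.078 = 5.991.

μ ≈ 5.991, σ ≈ 1.078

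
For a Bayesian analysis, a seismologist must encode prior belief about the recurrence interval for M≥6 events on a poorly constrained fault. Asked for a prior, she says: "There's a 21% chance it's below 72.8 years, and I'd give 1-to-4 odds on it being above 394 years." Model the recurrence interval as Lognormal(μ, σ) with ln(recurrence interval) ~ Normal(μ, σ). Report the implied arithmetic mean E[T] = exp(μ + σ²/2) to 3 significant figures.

If T ~ Lognormal(μ,σ) then ln T ~ Normal(μ,σ), so the p-quantile of ln T is μ + z_p·σ.
ln(72.8) = 4.288 and ln(394) = 5.976; z_{0.21} = -0.8064, z_{0.8} = 0.8416.
σ = (5.976 − 4.288)/(0.8416 − (-0.8064)) = 1.025.
μ = 4.288 − (-0.8064)·1.025 = 5.114.
E[T] = exp(μ + σ²/2) = exp(5.114 + 0.5249) = 281 years.

E[T] ≈ 281 years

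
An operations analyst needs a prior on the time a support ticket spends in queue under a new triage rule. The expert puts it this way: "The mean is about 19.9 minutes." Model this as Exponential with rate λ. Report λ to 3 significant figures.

λ ≈ 0.0503

Exponential mean = 1/λ, so λ = 1/19.9 = 0.0503.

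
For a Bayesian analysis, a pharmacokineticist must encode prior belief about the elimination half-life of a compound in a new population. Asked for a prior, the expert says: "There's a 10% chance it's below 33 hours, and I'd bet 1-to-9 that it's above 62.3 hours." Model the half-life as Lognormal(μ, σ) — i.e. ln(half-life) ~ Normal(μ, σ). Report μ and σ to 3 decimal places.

μ ≈ 3.814, σ ≈ 0.248

If T ~ Lognormal(μ,σ) then ln T ~ Normal(μ,σ), so the p-quantile of ln T is μ + z_p·σ.
ln(33) = 3.497 and ln(62.3) = 4.132; z_{0.1} = -1.282, z_{0.9} = 1.282.
σ = (4.132 − 3.497)/(1.282 − (-1.282)) = 0.248.
μ = 3.497 − (-1.282)·0.248 = 3.814.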